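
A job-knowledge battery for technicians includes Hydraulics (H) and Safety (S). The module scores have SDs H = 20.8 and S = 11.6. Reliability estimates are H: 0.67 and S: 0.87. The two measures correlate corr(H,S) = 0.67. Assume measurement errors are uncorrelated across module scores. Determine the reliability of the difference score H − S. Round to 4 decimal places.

Var(H−S) = 20.8² + 11.6² − 2·20.8·11.6·0.67 = 567.2 − 323.315 = 243.885.
With uncorrelated errors the cross-covariances are all true-score covariance, so they carry over unchanged; only the diagonal terms shrink to ρᵢσᵢ².
True-score variance = [20.8²·0.67 + 11.6²·0.87] − 323.315 = 406.936 − 323.315 = 83.6208.
Reliability = 83.6208 / 243.885 = 0.3429.

0.3429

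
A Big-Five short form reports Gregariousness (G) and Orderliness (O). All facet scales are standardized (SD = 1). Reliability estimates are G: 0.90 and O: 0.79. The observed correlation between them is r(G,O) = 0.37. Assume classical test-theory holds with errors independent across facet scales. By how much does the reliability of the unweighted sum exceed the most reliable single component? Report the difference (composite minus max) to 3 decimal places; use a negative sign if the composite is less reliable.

-0.013

Var(sum) = 2 + 0.74 = 2.74; true-score variance = 1.69 + 0.74 = 2.43; composite reliability = 0.8869.
Max component reliability = 0.9000.
Difference = 0.8869 − 0.9000 = -0.013.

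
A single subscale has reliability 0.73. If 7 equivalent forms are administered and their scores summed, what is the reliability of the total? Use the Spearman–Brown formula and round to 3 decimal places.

ρ_k = kρ / (1 + (k−1)ρ) = 7·0.73 / (1 + 6·0.73) = 5.110 / 5.380 = 0.950.

0.950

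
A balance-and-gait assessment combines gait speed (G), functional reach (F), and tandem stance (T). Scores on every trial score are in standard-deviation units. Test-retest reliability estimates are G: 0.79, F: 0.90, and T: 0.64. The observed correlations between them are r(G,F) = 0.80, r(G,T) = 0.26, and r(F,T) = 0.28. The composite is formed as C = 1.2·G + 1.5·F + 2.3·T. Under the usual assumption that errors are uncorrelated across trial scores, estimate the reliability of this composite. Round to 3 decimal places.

Var(C) = 1.2² + 1.5² + 2.3² + 2·[1.8·0.80 + 2.76·0.26 + 3.45·0.28] = 8.98 + 6.2472 = 15.2272.
With uncorrelated errors the cross-covariances are all true-score covariance, so they carry over unchanged; only the diagonal terms shrink to ρᵢσᵢ².
True-score variance = [1.2²·0.79 + 1.5²·0.90 + 2.3²·0.64] + 6.2472 = 6.5482 + 6.2472 = 12.7954.
Reliability = 12.7954 / 15.2272 = 0.840.

0.840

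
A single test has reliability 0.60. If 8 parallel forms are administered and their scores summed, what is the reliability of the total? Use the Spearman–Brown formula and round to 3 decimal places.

ρ_k = kρ / (1 + (k−1)ρ) = 8·0.60 / (1 + 7·0.60) = 4.800 / 5.200 = 0.923.

0.923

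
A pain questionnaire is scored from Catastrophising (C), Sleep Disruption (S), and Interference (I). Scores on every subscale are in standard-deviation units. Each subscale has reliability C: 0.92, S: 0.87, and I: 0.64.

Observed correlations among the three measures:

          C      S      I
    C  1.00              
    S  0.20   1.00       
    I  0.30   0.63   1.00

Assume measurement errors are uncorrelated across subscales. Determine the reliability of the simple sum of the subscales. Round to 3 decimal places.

0.892

Var(C+S+I) = 3 + 2·[0.20 + 0.30 + 0.63] = 3 + 2.26 = 5.26.
With uncorrelated errors the cross-covariances are all true-score covariance, so they carry over unchanged; only the diagonal terms shrink to ρᵢσᵢ².
True-score variance = [0.92 + 0.87 + 0.64] + 2.26 = 2.43 + 2.26 = 4.69.
Reliability = 4.69 / 5.26 = 0.892.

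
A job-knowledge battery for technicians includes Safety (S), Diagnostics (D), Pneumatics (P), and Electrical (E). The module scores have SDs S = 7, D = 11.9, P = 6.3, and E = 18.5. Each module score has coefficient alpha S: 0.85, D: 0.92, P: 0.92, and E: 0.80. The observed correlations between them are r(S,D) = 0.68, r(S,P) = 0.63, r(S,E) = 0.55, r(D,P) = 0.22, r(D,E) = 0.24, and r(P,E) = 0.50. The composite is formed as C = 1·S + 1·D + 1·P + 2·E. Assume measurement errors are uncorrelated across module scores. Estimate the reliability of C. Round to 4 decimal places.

Var(C) = 7² + 11.9² + 6.3² + 2²·18.5² + 2·[7·11.9·0.68 + 7·6.3·0.63 + 2·7·18.5·0.55 + 11.9·6.3·0.22 + 2·11.9·18.5·0.24 + 2·6.3·18.5·0.50] = 1599.3 + 931.185 = 2530.48.
With uncorrelated errors the cross-covariances are all true-score covariance, so they carry over unchanged; only the diagonal terms shrink to ρᵢσᵢ².
True-score variance = [7²·0.85 + 11.9²·0.92 + 6.3²·0.92 + 2²·18.5²·0.80] + 931.185 = 1303.65 + 931.185 = 2234.83.
Reliability = 2234.83 / 2530.48 = 0.8832.

0.8832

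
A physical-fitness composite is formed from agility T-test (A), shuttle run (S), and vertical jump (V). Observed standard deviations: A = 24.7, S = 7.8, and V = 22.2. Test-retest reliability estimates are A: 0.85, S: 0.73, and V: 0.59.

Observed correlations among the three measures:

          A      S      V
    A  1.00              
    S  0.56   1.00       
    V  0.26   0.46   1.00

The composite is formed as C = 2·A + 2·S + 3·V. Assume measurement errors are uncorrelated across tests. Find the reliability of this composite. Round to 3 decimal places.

Var(C) = 2²·24.7² + 2²·7.8² + 3²·22.2² + 2·[4·24.7·7.8·0.56 + 6·24.7·22.2·0.26 + 6·7.8·22.2·0.46] = 7119.28 + 3529.78 = 10649.1.
With uncorrelated errors the cross-covariances are all true-score covariance, so they carry over unchanged; only the diagonal terms shrink to ρᵢσᵢ².
True-score variance = [2²·24.7²·0.85 + 2²·7.8²·0.73 + 3²·22.2²·0.59] + 3529.78 = 4868.94 + 3529.78 = 8398.72.
Reliability = 8398.72 / 10649.1 = 0.789.

0.789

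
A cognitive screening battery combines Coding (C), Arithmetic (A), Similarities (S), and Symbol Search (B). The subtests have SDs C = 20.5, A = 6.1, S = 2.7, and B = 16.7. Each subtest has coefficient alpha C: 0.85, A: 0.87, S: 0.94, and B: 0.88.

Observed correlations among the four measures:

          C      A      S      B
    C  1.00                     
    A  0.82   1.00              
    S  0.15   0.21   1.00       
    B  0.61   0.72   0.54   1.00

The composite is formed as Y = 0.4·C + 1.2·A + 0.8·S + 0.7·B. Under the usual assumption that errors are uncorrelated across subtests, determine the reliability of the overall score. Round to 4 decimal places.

Var(Y) = 0.4²·20.5² + 1.2²·6.1² + 0.8²·2.7² + 0.7²·16.7² + 2·[0.48·20.5·6.1·0.82 + 0.32·20.5·2.7·0.15 + 0.28·20.5·16.7·0.61 + 0.96·6.1·2.7·0.21 + 0.84·6.1·16.7·0.72 + 0.56·2.7·16.7·0.54] = 262.144 + 377.833 = 639.977.
With uncorrelated errors the cross-covariances are all true-score covariance, so they carry over unchanged; only the diagonal terms shrink to ρᵢσᵢ².
True-score variance = [0.4²·20.5²·0.85 + 1.2²·6.1²·0.87 + 0.8²·2.7²·0.94 + 0.7²·16.7²·0.88] + 377.833 = 228.414 + 377.833 = 606.247.
Reliability = 606.247 / 639.977 = 0.9473.

0.9473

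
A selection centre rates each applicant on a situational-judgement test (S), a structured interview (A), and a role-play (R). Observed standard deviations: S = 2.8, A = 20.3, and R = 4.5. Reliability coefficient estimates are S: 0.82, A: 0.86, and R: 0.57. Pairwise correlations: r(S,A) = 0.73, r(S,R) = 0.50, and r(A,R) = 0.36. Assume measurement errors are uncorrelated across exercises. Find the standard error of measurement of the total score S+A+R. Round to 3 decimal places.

8.235

Var(total) = 440.18 + 161.358 = 601.538.
True-score variance = 372.369 + 161.358 = 533.727, so reliability = 0.8873.
Error variance = 601.538 − 533.727 = 67.8113; SEM = √67.8113 = 8.235.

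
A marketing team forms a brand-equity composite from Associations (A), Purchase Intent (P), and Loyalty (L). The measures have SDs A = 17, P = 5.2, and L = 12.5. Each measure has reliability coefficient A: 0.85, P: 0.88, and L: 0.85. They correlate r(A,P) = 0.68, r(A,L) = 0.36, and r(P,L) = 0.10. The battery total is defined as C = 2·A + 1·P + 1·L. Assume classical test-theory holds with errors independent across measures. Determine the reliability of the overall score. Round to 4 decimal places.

Var(C) = 2²·17² + 5.2² + 12.5² + 2·[2·17·5.2·0.68 + 2·17·12.5·0.36 + 5.2·12.5·0.10] = 1339.29 + 559.448 = 1898.74.
Because errors are independent across components, Cov(Tᵢ,Tⱼ) = Cov(Xᵢ,Xⱼ); the off-diagonal part of the true-score variance is the same as above.
True-score variance = [2²·17²·0.85 + 5.2²·0.88 + 12.5²·0.85] + 559.448 = 1139.21 + 559.448 = 1698.66.
Reliability = 1698.66 / 1898.74 = 0.8946.

0.8946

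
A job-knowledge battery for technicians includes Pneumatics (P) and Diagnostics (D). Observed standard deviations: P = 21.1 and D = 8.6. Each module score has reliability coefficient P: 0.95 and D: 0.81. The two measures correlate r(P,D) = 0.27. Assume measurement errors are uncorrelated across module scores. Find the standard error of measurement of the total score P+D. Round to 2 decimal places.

6.03

Var(total) = 519.17 + 97.9884 = 617.158.
True-score variance = 482.857 + 97.9884 = 580.846, so reliability = 0.9412.
Error variance = 617.158 − 580.846 = 36.3129; SEM = √36.3129 = 6.03.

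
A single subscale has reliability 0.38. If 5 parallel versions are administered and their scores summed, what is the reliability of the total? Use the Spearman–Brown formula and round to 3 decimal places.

ρ_k = kρ / (1 + (k−1)ρ) = 5·0.38 / (1 + 4·0.38) = 1.900 / 2.520 = 0.754.

0.754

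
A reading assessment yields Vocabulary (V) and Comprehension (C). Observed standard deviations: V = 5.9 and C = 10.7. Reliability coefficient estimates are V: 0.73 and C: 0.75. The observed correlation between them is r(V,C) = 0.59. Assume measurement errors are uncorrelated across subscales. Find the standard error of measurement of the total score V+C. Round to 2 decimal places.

6.17

Var(total) = 149.3 + 74.4934 = 223.793.
True-score variance = 111.279 + 74.4934 = 185.772, so reliability = 0.8301.
Error variance = 223.793 − 185.772 = 38.0212; SEM = √38.0212 = 6.17.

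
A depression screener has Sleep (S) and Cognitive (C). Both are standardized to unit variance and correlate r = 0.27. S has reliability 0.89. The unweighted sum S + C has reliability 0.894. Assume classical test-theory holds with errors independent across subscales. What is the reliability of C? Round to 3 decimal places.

Var(S+C) = 2 + 2·0.27 = 2.540.
True-score variance = ρ_S + ρ_C + 2·0.27, so 0.894 = (0.89 + ρ_C + 0.54) / 2.540.
ρ_C = 0.894·2.540 − 0.89 − 0.54 = 0.841.

0.841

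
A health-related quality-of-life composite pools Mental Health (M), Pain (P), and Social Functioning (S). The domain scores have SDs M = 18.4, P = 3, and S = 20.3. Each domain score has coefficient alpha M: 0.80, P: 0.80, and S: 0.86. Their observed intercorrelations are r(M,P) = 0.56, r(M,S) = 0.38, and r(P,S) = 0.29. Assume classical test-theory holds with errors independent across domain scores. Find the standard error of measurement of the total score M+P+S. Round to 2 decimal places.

Var(total) = 759.65 + 381.021 = 1140.67.
True-score variance = 632.445 + 381.021 = 1013.47, so reliability = 0.8885.
Error variance = 1140.67 − 1013.47 = 127.205; SEM = √127.205 = 11.28.

11.28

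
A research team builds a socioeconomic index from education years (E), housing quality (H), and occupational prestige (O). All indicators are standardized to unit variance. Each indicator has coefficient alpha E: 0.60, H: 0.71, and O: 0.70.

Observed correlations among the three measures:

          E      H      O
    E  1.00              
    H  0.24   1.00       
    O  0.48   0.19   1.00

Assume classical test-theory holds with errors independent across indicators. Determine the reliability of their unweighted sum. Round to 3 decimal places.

Var(E+H+O) = 3 + 2·[0.24 + 0.48 + 0.19] = 3 + 1.82 = 4.82.
Under uncorrelated errors the observed covariances equal the true-score covariances, so only the own-variance terms attenuate.
True-score variance = [0.60 + 0.71 + 0.70] + 1.82 = 2.01 + 1.82 = 3.83.
Reliability = 3.83 / 4.82 = 0.795.

0.795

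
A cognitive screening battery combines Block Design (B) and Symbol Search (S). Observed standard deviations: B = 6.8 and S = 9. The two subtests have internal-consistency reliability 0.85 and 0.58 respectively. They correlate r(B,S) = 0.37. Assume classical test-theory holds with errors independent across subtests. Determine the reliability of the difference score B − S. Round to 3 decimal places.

Var(B−S) = 6.8² + 9² − 2·6.8·9·0.37 = 127.24 − 45.288 = 81.952.
Under uncorrelated errors the observed covariances equal the true-score covariances, so only the own-variance terms attenuate.
True-score variance = [6.8²·0.85 + 9²·0.58] − 45.288 = 86.284 − 45.288 = 40.996.
Reliability = 40.996 / 81.952 = 0.500.

0.500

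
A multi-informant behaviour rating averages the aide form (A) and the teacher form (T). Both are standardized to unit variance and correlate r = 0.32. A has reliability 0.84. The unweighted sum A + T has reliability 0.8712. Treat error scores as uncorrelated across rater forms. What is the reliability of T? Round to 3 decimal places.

Var(A+T) = 2 + 2·0.32 = 2.640.
True-score variance = ρ_A + ρ_T + 2·0.32, so 0.8712 = (0.84 + ρ_T + 0.64) / 2.640.
ρ_T = 0.8712·2.640 − 0.84 − 0.64 = 0.820.

0.820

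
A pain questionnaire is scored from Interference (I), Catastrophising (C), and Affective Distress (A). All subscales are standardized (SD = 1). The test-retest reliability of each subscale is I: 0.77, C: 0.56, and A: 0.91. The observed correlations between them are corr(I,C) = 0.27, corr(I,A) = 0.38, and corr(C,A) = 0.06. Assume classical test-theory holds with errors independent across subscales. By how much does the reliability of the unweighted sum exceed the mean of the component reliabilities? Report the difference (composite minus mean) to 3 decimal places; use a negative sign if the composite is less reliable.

0.081

Var(sum) = 3 + 1.42 = 4.42; true-score variance = 2.24 + 1.42 = 3.66; composite reliability = 0.8281.
Mean component reliability = 0.7467.
Difference = 0.8281 − 0.7467 = 0.081.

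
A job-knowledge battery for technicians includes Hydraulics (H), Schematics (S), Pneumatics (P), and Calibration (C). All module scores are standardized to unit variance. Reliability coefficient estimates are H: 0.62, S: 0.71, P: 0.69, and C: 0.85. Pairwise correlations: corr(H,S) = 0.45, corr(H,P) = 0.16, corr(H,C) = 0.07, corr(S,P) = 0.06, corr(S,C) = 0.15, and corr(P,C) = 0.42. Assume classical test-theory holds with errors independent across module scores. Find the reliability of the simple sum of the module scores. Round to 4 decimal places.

Var(H+S+P+C) = 4 + 2·[0.45 + 0.16 + 0.07 + 0.06 + 0.15 + 0.42] = 4 + 2.62 = 6.62.
Under uncorrelated errors the observed covariances equal the true-score covariances, so only the own-variance terms attenuate.
True-score variance = [0.62 + 0.71 + 0.69 + 0.85] + 2.62 = 2.87 + 2.62 = 5.49.
Reliability = 5.49 / 6.62 = 0.8293.

0.8293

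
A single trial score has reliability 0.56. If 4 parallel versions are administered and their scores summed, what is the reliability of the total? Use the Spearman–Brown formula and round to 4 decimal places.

ρ_k = kρ / (1 + (k−1)ρ) = 4·0.56 / (1 + 3·0.56) = 2.240 / 2.680 = 0.8358.

0.8358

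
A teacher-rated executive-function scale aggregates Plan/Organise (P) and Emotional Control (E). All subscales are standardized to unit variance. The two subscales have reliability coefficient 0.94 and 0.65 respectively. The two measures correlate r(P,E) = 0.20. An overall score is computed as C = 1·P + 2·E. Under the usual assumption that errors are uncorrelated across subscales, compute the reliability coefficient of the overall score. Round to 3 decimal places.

Var(C) = 1 + 2² + 2·[2·0.20] = 5 + 0.8 = 5.8.
With uncorrelated errors the cross-covariances are all true-score covariance, so they carry over unchanged; only the diagonal terms shrink to ρᵢσᵢ².
True-score variance = [0.94 + 2²·0.65] + 0.8 = 3.54 + 0.8 = 4.34.
Reliability = 4.34 / 5.8 = 0.748.

0.748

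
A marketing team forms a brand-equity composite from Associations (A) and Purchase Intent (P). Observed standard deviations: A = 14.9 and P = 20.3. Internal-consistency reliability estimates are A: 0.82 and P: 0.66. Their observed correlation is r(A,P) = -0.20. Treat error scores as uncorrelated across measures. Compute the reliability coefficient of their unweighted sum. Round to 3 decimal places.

Var(A+P) = 14.9² + 20.3² + 2·[14.9·20.3·(-0.20)] = 634.1 − 120.988 = 513.112.
Because errors are independent across components, Cov(Tᵢ,Tⱼ) = Cov(Xᵢ,Xⱼ); the off-diagonal part of the true-score variance is the same as above.
True-score variance = [14.9²·0.82 + 20.3²·0.66] − 120.988 = 454.028 − 120.988 = 333.04.
Reliability = 333.04 / 513.112 = 0.649.

0.649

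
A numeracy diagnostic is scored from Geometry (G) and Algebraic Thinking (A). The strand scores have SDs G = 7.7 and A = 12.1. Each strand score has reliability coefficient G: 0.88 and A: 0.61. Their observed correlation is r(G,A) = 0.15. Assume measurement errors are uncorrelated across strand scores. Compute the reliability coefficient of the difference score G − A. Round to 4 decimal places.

0.6387

Var(G−A) = 7.7² + 12.1² − 2·7.7·12.1·0.15 = 205.7 − 27.951 = 177.749.
With uncorrelated errors the cross-covariances are all true-score covariance, so they carry over unchanged; only the diagonal terms shrink to ρᵢσᵢ².
True-score variance = [7.7²·0.88 + 12.1²·0.61] − 27.951 = 141.485 − 27.951 = 113.534.
Reliability = 113.534 / 177.749 = 0.6387.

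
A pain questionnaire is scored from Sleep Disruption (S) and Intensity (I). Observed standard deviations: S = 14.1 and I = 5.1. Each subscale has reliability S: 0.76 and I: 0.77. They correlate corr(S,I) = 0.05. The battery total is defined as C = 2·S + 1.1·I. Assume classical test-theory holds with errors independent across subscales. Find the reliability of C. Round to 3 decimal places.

Var(C) = 2²·14.1² + 1.1²·5.1² + 2·[2.2·14.1·5.1·0.05] = 826.712 + 15.8202 = 842.532.
Under uncorrelated errors the observed covariances equal the true-score covariances, so only the own-variance terms attenuate.
True-score variance = [2²·14.1²·0.76 + 1.1²·5.1²·0.77] + 15.8202 = 628.616 + 15.8202 = 644.436.
Reliability = 644.436 / 842.532 = 0.765.

0.765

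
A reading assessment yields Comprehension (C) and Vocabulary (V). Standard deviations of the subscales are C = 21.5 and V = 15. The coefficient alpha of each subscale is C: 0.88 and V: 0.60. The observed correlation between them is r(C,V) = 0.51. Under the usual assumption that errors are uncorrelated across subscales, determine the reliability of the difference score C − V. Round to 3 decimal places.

Var(C−V) = 21.5² + 15² − 2·21.5·15·0.51 = 687.25 − 328.95 = 358.3.
Because errors are independent across components, Cov(Tᵢ,Tⱼ) = Cov(Xᵢ,Xⱼ); the off-diagonal part of the true-score variance is the same as above.
True-score variance = [21.5²·0.88 + 15²·0.60] − 328.95 = 541.78 − 328.95 = 212.83.
Reliability = 212.83 / 358.3 = 0.594.

0.594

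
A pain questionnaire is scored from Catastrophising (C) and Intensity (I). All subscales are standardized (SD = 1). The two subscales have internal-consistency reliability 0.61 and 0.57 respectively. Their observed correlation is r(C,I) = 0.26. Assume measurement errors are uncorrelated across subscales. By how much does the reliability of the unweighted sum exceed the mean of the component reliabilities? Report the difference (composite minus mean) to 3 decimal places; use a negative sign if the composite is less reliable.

0.085

Var(sum) = 2 + 0.52 = 2.52; true-score variance = 1.18 + 0.52 = 1.7; composite reliability = 0.6746.
Mean component reliability = 0.5900.
Difference = 0.6746 − 0.5900 = 0.085.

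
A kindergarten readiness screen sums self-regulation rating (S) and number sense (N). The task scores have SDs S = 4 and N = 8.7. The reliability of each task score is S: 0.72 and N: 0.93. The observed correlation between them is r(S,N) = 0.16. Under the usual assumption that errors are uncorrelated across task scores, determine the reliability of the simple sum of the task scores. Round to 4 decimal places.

Var(S+N) = 4² + 8.7² + 2·[4·8.7·0.16] = 91.69 + 11.136 = 102.826.
With uncorrelated errors the cross-covariances are all true-score covariance, so they carry over unchanged; only the diagonal terms shrink to ρᵢσᵢ².
True-score variance = [4²·0.72 + 8.7²·0.93] + 11.136 = 81.9117 + 11.136 = 93.0477.
Reliability = 93.0477 / 102.826 = 0.9049.

0.9049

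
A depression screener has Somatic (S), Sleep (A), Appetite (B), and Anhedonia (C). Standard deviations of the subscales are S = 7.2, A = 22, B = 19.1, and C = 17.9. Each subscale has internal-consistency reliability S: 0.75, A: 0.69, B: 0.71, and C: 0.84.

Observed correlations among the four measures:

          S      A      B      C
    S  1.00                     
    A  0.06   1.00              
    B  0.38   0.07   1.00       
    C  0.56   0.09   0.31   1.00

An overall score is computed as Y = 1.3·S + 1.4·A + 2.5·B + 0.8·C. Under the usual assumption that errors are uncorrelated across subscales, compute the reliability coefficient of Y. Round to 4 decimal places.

0.7876

Var(Y) = 1.3²·7.2² + 1.4²·22² + 2.5²·19.1² + 0.8²·17.9² + 2·[1.82·7.2·22·0.06 + 3.25·7.2·19.1·0.38 + 1.04·7.2·17.9·0.56 + 3.5·22·19.1·0.07 + 1.12·22·17.9·0.09 + 2·19.1·17.9·0.31] = 3521.37 + 1233.62 = 4754.99.
With uncorrelated errors the cross-covariances are all true-score covariance, so they carry over unchanged; only the diagonal terms shrink to ρᵢσᵢ².
True-score variance = [1.3²·7.2²·0.75 + 1.4²·22²·0.69 + 2.5²·19.1²·0.71 + 0.8²·17.9²·0.84] + 1233.62 = 2511.37 + 1233.62 = 3744.99.
Reliability = 3744.99 / 4754.99 = 0.7876.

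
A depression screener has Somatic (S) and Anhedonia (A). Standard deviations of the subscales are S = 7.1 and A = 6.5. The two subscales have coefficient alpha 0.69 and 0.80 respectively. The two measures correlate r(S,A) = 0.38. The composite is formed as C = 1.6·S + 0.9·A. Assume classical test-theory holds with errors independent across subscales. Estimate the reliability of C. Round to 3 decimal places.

0.781

Var(C) = 1.6²·7.1² + 0.9²·6.5² + 2·[1.44·7.1·6.5·0.38] = 163.272 + 50.5066 = 213.779.
With uncorrelated errors the cross-covariances are all true-score covariance, so they carry over unchanged; only the diagonal terms shrink to ρᵢσᵢ².
True-score variance = [1.6²·7.1²·0.69 + 0.9²·6.5²·0.80] + 50.5066 = 116.422 + 50.5066 = 166.929.
Reliability = 166.929 / 213.779 = 0.781.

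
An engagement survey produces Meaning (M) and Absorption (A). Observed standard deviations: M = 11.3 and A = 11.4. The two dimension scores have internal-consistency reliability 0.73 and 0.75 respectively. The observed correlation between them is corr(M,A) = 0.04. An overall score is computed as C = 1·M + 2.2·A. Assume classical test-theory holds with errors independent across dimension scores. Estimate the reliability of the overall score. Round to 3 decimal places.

Var(C) = 11.3² + 2.2²·11.4² + 2·[2.2·11.3·11.4·0.04] = 756.696 + 22.6723 = 779.369.
With uncorrelated errors the cross-covariances are all true-score covariance, so they carry over unchanged; only the diagonal terms shrink to ρᵢσᵢ².
True-score variance = [11.3²·0.73 + 2.2²·11.4²·0.75] + 22.6723 = 564.969 + 22.6723 = 587.641.
Reliability = 587.641 / 779.369 = 0.754.

0.754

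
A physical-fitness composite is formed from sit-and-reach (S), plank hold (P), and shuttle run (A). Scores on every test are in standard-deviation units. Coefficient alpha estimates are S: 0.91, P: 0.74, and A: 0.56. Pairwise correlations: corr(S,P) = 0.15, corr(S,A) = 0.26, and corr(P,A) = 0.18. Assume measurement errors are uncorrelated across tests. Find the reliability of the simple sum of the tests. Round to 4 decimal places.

0.8110

Var(S+P+A) = 3 + 2·[0.15 + 0.26 + 0.18] = 3 + 1.18 = 4.18.
Under uncorrelated errors the observed covariances equal the true-score covariances, so only the own-variance terms attenuate.
True-score variance = [0.91 + 0.74 + 0.56] + 1.18 = 2.21 + 1.18 = 3.39.
Reliability = 3.39 / 4.18 = 0.8110.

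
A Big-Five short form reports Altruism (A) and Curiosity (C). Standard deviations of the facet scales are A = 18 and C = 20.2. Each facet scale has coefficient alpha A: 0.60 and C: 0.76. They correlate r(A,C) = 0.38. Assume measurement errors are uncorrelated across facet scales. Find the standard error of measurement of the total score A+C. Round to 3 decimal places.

Var(total) = 732.04 + 276.336 = 1008.38.
True-score variance = 504.51 + 276.336 = 780.846, so reliability = 0.7744.
Error variance = 1008.38 − 780.846 = 227.53; SEM = √227.53 = 15.084.

15.084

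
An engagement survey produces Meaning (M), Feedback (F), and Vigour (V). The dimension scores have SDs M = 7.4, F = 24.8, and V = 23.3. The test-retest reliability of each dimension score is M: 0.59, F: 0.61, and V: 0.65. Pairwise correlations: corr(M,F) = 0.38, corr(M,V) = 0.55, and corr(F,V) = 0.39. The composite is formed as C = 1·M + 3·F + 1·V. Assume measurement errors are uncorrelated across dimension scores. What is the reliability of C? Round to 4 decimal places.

0.7070

Var(C) = 7.4² + 3²·24.8² + 23.3² + 2·[3·7.4·24.8·0.38 + 7.4·23.3·0.55 + 3·24.8·23.3·0.39] = 6133.01 + 1960.23 = 8093.24.
With uncorrelated errors the cross-covariances are all true-score covariance, so they carry over unchanged; only the diagonal terms shrink to ρᵢσᵢ².
True-score variance = [7.4²·0.59 + 3²·24.8²·0.61 + 23.3²·0.65] + 1960.23 = 3761.76 + 1960.23 = 5721.99.
Reliability = 5721.99 / 8093.24 = 0.7070.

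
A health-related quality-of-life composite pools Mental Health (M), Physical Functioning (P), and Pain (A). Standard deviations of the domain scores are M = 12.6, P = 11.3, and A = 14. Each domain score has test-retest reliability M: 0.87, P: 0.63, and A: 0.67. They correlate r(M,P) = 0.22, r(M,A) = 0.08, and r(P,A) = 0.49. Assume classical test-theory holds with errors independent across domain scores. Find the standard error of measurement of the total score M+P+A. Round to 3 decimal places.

Var(total) = 482.45 + 245.907 = 728.357.
True-score variance = 349.886 + 245.907 = 595.793, so reliability = 0.8180.
Error variance = 728.357 − 595.793 = 132.564; SEM = √132.564 = 11.514.

11.514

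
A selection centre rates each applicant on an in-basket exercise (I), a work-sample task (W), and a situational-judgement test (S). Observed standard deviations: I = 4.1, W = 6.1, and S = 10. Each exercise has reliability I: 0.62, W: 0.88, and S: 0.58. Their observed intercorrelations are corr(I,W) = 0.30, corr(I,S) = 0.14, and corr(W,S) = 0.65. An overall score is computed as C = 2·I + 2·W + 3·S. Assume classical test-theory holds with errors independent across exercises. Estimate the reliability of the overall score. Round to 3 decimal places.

0.755

Var(C) = 2²·4.1² + 2²·6.1² + 3²·10² + 2·[4·4.1·6.1·0.30 + 6·4.1·10·0.14 + 6·6.1·10·0.65] = 1116.08 + 604.704 = 1720.78.
Because errors are independent across components, Cov(Tᵢ,Tⱼ) = Cov(Xᵢ,Xⱼ); the off-diagonal part of the true-score variance is the same as above.
True-score variance = [2²·4.1²·0.62 + 2²·6.1²·0.88 + 3²·10²·0.58] + 604.704 = 694.668 + 604.704 = 1299.37.
Reliability = 1299.37 / 1720.78 = 0.755.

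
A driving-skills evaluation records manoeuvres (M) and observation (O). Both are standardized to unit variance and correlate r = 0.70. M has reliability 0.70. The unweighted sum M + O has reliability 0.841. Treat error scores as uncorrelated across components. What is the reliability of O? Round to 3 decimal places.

0.759

Var(M+O) = 2 + 2·0.70 = 3.400.
True-score variance = ρ_M + ρ_O + 2·0.70, so 0.841 = (0.70 + ρ_O + 1.40) / 3.400.
ρ_O = 0.841·3.400 − 0.70 − 1.40 = 0.759.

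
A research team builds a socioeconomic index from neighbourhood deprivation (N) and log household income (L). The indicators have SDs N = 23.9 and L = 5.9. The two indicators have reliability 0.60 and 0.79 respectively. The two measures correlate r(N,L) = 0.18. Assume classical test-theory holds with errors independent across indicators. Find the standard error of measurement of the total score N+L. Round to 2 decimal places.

15.36

Var(total) = 606.02 + 50.7636 = 656.784.
True-score variance = 370.226 + 50.7636 = 420.989, so reliability = 0.6410.
Error variance = 656.784 − 420.989 = 235.794; SEM = √235.794 = 15.36.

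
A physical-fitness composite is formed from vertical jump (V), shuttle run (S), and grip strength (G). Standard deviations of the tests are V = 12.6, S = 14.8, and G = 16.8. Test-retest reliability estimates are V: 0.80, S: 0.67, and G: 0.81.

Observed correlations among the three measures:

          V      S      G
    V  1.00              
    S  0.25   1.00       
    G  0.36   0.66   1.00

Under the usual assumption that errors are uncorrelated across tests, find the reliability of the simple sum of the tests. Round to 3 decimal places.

0.872

Var(V+S+G) = 12.6² + 14.8² + 16.8² + 2·[12.6·14.8·0.25 + 12.6·16.8·0.36 + 14.8·16.8·0.66] = 660.04 + 573.854 = 1233.89.
Under uncorrelated errors the observed covariances equal the true-score covariances, so only the own-variance terms attenuate.
True-score variance = [12.6²·0.80 + 14.8²·0.67 + 16.8²·0.81] + 573.854 = 502.379 + 573.854 = 1076.23.
Reliability = 1076.23 / 1233.89 = 0.872.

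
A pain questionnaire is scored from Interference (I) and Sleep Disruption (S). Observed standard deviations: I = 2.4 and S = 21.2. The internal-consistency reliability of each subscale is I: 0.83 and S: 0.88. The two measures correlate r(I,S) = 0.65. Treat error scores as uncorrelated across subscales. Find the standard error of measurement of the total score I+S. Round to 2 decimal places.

7.41

Var(total) = 455.2 + 66.144 = 521.344.
True-score variance = 400.288 + 66.144 = 466.432, so reliability = 0.8947.
Error variance = 521.344 − 466.432 = 54.912; SEM = √54.912 = 7.41.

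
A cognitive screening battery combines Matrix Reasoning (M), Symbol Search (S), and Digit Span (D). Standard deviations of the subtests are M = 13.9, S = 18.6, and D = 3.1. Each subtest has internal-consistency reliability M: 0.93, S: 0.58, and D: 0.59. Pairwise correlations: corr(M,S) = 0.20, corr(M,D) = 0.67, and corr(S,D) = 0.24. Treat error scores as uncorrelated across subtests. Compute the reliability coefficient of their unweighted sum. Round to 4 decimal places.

0.7793

Var(M+S+D) = 13.9² + 18.6² + 3.1² + 2·[13.9·18.6·0.20 + 13.9·3.1·0.67 + 18.6·3.1·0.24] = 548.78 + 188.833 = 737.613.
Because errors are independent across components, Cov(Tᵢ,Tⱼ) = Cov(Xᵢ,Xⱼ); the off-diagonal part of the true-score variance is the same as above.
True-score variance = [13.9²·0.93 + 18.6²·0.58 + 3.1²·0.59] + 188.833 = 386.012 + 188.833 = 574.845.
Reliability = 574.845 / 737.613 = 0.7793.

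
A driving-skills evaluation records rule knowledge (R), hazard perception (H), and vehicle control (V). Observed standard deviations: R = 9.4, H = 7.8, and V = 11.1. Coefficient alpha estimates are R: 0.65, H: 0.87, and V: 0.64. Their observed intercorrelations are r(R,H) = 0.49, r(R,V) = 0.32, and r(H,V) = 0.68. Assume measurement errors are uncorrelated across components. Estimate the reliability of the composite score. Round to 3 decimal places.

Var(R+H+V) = 9.4² + 7.8² + 11.1² + 2·[9.4·7.8·0.49 + 9.4·11.1·0.32 + 7.8·11.1·0.68] = 272.41 + 256.38 = 528.79.
With uncorrelated errors the cross-covariances are all true-score covariance, so they carry over unchanged; only the diagonal terms shrink to ρᵢσᵢ².
True-score variance = [9.4²·0.65 + 7.8²·0.87 + 11.1²·0.64] + 256.38 = 189.219 + 256.38 = 445.599.
Reliability = 445.599 / 528.79 = 0.843.

0.843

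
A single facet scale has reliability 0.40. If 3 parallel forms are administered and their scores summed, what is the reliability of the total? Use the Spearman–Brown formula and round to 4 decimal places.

ρ_k = kρ / (1 + (k−1)ρ) = 3·0.40 / (1 + 2·0.40) = 1.200 / 1.800 = 0.6667.

0.6667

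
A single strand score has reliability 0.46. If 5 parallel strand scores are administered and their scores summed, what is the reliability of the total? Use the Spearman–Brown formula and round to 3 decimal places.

ρ_k = kρ / (1 + (k−1)ρ) = 5·0.46 / (1 + 4·0.46) = 2.300 / 2.840 = 0.810.

0.810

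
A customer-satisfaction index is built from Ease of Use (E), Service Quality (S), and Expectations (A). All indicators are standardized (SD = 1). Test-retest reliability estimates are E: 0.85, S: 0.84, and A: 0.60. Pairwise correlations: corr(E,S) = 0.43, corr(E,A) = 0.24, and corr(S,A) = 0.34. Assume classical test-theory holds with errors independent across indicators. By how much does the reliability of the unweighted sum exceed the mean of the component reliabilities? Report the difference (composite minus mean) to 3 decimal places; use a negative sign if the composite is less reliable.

0.095

Var(sum) = 3 + 2.02 = 5.02; true-score variance = 2.29 + 2.02 = 4.31; composite reliability = 0.8586.
Mean component reliability = 0.7633.
Difference = 0.8586 − 0.7633 = 0.095.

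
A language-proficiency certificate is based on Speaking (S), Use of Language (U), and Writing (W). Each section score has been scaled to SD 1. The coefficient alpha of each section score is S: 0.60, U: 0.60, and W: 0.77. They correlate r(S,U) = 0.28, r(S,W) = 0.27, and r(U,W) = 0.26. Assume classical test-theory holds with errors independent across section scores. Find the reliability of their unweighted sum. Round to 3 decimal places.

0.777

Var(S+U+W) = 3 + 2·[0.28 + 0.27 + 0.26] = 3 + 1.62 = 4.62.
Because errors are independent across components, Cov(Tᵢ,Tⱼ) = Cov(Xᵢ,Xⱼ); the off-diagonal part of the true-score variance is the same as above.
True-score variance = [0.60 + 0.60 + 0.77] + 1.62 = 1.97 + 1.62 = 3.59.
Reliability = 3.59 / 4.62 = 0.777.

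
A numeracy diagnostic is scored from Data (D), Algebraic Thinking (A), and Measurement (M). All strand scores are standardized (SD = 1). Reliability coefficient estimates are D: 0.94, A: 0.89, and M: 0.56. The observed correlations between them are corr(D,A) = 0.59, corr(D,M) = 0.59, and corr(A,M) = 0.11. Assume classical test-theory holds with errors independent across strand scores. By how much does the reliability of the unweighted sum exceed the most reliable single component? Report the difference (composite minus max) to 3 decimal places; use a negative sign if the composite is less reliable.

-0.049

Var(sum) = 3 + 2.58 = 5.58; true-score variance = 2.39 + 2.58 = 4.97; composite reliability = 0.8907.
Max component reliability = 0.9400.
Difference = 0.8907 − 0.9400 = -0.049.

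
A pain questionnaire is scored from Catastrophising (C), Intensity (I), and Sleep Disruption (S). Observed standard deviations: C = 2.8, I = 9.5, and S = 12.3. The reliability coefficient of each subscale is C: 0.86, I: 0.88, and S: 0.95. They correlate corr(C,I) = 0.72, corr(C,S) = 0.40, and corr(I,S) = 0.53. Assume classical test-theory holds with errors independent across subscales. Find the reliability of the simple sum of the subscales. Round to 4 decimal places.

0.9556

Var(C+I+S) = 2.8² + 9.5² + 12.3² + 2·[2.8·9.5·0.72 + 2.8·12.3·0.40 + 9.5·12.3·0.53] = 249.38 + 189.717 = 439.097.
Because errors are independent across components, Cov(Tᵢ,Tⱼ) = Cov(Xᵢ,Xⱼ); the off-diagonal part of the true-score variance is the same as above.
True-score variance = [2.8²·0.86 + 9.5²·0.88 + 12.3²·0.95] + 189.717 = 229.888 + 189.717 = 419.605.
Reliability = 419.605 / 439.097 = 0.9556.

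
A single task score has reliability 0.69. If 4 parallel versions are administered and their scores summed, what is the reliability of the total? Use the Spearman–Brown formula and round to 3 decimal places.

0.899

ρ_k = kρ / (1 + (k−1)ρ) = 4·0.69 / (1 + 3·0.69) = 2.760 / 3.070 = 0.899.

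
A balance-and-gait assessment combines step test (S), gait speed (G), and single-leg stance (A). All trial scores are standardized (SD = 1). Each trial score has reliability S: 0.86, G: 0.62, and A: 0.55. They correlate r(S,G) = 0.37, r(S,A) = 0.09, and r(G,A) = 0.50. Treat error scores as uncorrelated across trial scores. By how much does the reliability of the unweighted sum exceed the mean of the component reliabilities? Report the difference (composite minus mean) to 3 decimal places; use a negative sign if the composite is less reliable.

Var(sum) = 3 + 1.92 = 4.92; true-score variance = 2.03 + 1.92 = 3.95; composite reliability = 0.8028.
Mean component reliability = 0.6767.
Difference = 0.8028 − 0.6767 = 0.126.

0.126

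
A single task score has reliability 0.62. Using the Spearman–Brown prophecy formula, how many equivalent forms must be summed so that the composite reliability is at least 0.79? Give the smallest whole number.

k ≥ ρ*(1−ρ₁)/(ρ₁(1−ρ*)) = 0.79·0.38 / (0.62·0.21) = 2.306.
Smallest integer k = 3.

3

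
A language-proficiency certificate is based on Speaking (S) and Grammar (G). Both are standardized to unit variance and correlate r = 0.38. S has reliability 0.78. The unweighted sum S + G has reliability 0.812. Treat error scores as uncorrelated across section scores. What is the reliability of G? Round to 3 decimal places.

0.701

Var(S+G) = 2 + 2·0.38 = 2.760.
True-score variance = ρ_S + ρ_G + 2·0.38, so 0.812 = (0.78 + ρ_G + 0.76) / 2.760.
ρ_G = 0.812·2.760 − 0.78 − 0.76 = 0.701.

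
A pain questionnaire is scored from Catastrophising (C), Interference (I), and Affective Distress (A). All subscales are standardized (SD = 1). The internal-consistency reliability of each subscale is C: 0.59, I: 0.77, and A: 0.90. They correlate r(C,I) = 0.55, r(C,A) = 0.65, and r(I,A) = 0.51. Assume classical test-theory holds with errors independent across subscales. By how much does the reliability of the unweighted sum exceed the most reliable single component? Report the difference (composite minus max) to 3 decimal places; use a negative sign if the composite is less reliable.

Var(sum) = 3 + 3.42 = 6.42; true-score variance = 2.26 + 3.42 = 5.68; composite reliability = 0.8847.
Max component reliability = 0.9000.
Difference = 0.8847 − 0.9000 = -0.015.

-0.015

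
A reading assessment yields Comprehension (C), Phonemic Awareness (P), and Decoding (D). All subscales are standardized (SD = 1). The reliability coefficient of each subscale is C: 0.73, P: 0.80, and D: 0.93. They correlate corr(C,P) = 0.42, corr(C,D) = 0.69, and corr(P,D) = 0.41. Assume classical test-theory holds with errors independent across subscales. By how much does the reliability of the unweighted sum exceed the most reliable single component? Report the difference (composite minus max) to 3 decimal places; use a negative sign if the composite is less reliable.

Var(sum) = 3 + 3.04 = 6.04; true-score variance = 2.46 + 3.04 = 5.5; composite reliability = 0.9106.
Max component reliability = 0.9300.
Difference = 0.9106 − 0.9300 = -0.019.

-0.019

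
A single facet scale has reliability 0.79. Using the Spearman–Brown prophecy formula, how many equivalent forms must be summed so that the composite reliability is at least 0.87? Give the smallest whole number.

2

k ≥ ρ*(1−ρ₁)/(ρ₁(1−ρ*)) = 0.87·0.21 / (0.79·0.13) = 1.779.
Smallest integer k = 2.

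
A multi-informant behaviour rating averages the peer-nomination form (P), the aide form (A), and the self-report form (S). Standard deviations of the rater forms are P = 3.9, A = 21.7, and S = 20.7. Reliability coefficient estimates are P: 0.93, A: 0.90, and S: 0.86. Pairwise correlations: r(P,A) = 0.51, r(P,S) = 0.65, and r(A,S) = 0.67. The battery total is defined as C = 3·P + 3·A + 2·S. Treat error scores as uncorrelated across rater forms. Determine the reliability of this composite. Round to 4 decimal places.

0.9394

Var(C) = 3²·3.9² + 3²·21.7² + 2²·20.7² + 2·[9·3.9·21.7·0.51 + 6·3.9·20.7·0.65 + 6·21.7·20.7·0.67] = 6088.86 + 5018.09 = 11106.9.
Under uncorrelated errors the observed covariances equal the true-score covariances, so only the own-variance terms attenuate.
True-score variance = [3²·3.9²·0.93 + 3²·21.7²·0.90 + 2²·20.7²·0.86] + 5018.09 = 5415.52 + 5018.09 = 10433.6.
Reliability = 10433.6 / 11106.9 = 0.9394.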